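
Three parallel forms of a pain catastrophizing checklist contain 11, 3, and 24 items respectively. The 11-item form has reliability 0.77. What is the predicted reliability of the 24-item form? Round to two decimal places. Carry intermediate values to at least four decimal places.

Only the ratio of lengths matters: n = 24/11 = 2.1818
r_{24} = n·r / (1 + (n − 1)·r) = 1.6800 / 1.9100 ≈ 0.8796

0.88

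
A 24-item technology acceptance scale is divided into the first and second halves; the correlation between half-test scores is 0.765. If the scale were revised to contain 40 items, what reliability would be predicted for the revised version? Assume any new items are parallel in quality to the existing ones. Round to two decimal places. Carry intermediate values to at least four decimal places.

Spearman-Brown correction (n = 2): r_full = 2·0.765/(1 + 0.765) = 0.8669
Length factor from 24 to 40 items: n = 40/24 = 1.6667
r_new = n·r_full / (1 + (n − 1)·r_full) = 1.4449 / 1.5780 ≈ 0.9157

0.92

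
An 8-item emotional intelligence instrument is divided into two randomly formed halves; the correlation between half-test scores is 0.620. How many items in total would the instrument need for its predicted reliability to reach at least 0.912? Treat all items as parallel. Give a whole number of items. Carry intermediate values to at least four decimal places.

26

r_full = 2(0.620)/(1 + 0.620) = 0.7654
n = r_tgt(1 − r_full) / [r_full(1 − r_tgt)] = 0.912 × 0.2346 / (0.7654 × 0.088) ≈ 3.1765
Items = 3.1765 × 8 ≈ 25.41 → 26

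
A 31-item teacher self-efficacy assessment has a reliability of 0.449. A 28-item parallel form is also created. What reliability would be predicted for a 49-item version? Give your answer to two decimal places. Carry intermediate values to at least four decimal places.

Only the ratio of lengths matters: n = 49/31 = 1.5806
r_{49} = n·r / (1 + (n − 1)·r) = 0.7097 / 1.2607 ≈ 0.5629

0.56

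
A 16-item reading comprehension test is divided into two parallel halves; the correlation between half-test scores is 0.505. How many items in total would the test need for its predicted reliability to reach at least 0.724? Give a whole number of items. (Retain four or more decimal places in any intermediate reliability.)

21

Corrected full-test reliability: r_full = 2 × 0.505 / (1 + 0.505) ≈ 0.6711
n = r_tgt(1 − r_full) / [r_full(1 − r_tgt)] = 0.724 × 0.3289 / (0.6711 × 0.276) ≈ 1.2856
Required items = 1.2856 × 16 = 20.57, so 21 items.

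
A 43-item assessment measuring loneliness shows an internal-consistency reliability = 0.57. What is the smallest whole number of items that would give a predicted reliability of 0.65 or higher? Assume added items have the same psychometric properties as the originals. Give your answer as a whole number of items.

n = [0.65 × 0.43] / [0.57 × 0.35]
n = 0.2795 / 0.1995 ≈ 1.4010
Items needed = n × 43 = 1.4010 × 43 ≈ 60.24 → round up to 61

61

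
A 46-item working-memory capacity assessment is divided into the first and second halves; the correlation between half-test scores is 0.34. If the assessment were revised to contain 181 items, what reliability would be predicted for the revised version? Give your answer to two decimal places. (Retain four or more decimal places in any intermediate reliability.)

0.80

First correct the split-half correlation to full-test reliability: r_full = 2 × 0.34 / (1 + 0.34) ≈ 0.5075
Then adjust to 181 items: n = 181/46 = 3.9348
r_new = n·r_full / (1 + (n − 1)·r_full) = 1.9969 / 2.4894 ≈ 0.8022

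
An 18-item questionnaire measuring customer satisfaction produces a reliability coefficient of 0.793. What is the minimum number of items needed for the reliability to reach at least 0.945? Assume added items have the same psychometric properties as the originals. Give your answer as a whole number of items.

Rearranging the Spearman-Brown formula for n,
n = r*(1 − r) / [ r (1 − r*) ]
n = 0.945(1 − 0.793) / [0.793(1 − 0.945)]
  = 0.195615 / 0.043615 = 4.4850
So the test needs 4.4850 × 18 ≈ 80.73 items; rounding up, 81.

81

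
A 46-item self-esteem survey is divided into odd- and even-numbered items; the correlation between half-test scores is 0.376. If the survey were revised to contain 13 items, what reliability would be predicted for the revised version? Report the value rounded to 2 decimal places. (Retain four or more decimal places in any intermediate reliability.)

0.25

Full-test reliability from the split-half r: r_full = 2(0.376)/(1 + 0.376) = 0.5465
Length factor from 46 to 13 items: n = 13/46 = 0.2826
r_new = n·r_full / (1 + (n − 1)·r_full) = 0.1544 / 0.6079 ≈ 0.2540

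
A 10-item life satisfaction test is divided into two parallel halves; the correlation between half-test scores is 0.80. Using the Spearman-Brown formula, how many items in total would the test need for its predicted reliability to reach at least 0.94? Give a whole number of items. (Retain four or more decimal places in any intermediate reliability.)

20

r_full = 2(0.80)/(1 + 0.80) = 0.8889
Solve Spearman-Brown for n: n = 0.94(1 − 0.8889) / [0.8889(1 − 0.94)] = 1.9581
Items = 1.9581 × 10 ≈ 19.58 → 20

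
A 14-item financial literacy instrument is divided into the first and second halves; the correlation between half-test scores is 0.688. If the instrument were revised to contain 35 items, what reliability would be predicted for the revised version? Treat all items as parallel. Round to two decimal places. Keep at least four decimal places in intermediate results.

0.92

First correct the split-half correlation to full-test reliability: r_full = 2 × 0.688 / (1 + 0.688) ≈ 0.8152
Then adjust to 35 items: n = 35/14 = 2.5000
r_new = n·r_full / (1 + (n − 1)·r_full) = 2.0380 / 2.2228 ≈ 0.9169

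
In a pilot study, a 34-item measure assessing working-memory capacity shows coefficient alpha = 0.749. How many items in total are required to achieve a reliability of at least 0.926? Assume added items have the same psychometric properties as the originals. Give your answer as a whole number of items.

143

n = 0.926(1 − 0.749) / [0.749(1 − 0.926)]
  = 0.232426 / 0.055426 = 4.1934
So the test needs 4.1934 × 34 ≈ 142.58 items; rounding up, 143.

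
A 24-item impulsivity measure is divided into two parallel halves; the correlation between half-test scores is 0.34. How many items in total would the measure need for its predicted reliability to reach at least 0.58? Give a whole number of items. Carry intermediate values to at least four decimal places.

33

r_full = 2(0.34)/(1 + 0.34) = 0.5075
Solve Spearman-Brown for n: n = 0.58(1 − 0.5075) / [0.5075(1 − 0.58)] = 1.3401
Required items = 1.3401 × 24 = 32.16, so 33 items.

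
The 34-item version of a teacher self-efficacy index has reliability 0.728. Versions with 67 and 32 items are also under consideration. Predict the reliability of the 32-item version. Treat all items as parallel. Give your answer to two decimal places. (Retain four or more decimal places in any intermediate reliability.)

Only the ratio of lengths matters: n = 32/34 = 0.9412
r_{32} = n·r / (1 + (n − 1)·r) = 0.6852 / 0.9572 ≈ 0.7158

0.72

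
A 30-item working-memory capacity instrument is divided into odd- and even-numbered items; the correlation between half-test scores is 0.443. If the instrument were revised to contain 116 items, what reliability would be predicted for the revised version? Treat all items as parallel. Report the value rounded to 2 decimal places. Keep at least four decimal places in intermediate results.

First correct the split-half correlation to full-test reliability: r_full = 2 × 0.443 / (1 + 0.443) ≈ 0.6140
Length factor from 30 to 116 items: n = 116/30 = 3.8667
r_new = n·r_full / (1 + (n − 1)·r_full) = 2.3742 / 2.7602 ≈ 0.8602

0.86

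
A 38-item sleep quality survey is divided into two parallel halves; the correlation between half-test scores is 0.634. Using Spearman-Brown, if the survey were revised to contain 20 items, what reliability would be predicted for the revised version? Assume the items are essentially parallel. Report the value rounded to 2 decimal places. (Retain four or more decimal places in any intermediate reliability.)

Full-test reliability from the split-half r: r_full = 2(0.634)/(1 + 0.634) = 0.7760
Then adjust to 20 items: n = 20/38 = 0.5263
r_new = n·r_full / (1 + (n − 1)·r_full) = 0.4084 / 0.6324 ≈ 0.6458

0.65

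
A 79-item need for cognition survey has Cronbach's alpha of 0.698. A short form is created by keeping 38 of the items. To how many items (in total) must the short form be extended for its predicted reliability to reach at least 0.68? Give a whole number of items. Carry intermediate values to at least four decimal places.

73

Short-form reliability: n = 38/79 = 0.4810; r_38 = n·r/(1+(n−1)r) ≈ 0.5265
Length factor from the short form to reach 0.68: n' = 0.68(1 − 0.5265) / [0.5265(1 − 0.68)] ≈ 1.9111
Items = 1.9111 × 38 ≈ 72.62 → 73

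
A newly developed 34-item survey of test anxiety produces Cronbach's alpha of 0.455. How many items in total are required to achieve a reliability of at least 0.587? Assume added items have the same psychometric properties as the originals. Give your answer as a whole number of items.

n = 0.587 × (1 − 0.455) / [ 0.455 × (1 − 0.587) ]
  = 0.319915 / 0.187915 = 1.7024
Items needed = n × 34 = 1.7024 × 34 ≈ 57.88 → round up to 58

58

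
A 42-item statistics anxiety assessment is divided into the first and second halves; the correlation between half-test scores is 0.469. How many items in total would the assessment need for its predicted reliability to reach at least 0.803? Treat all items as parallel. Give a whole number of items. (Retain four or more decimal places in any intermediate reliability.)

Corrected full-test reliability: r_full = 2 × 0.469 / (1 + 0.469) ≈ 0.6385
Solve Spearman-Brown for n: n = 0.803(1 − 0.6385) / [0.6385(1 − 0.803)] = 2.3078
Items = 2.3078 × 42 ≈ 96.93 → 97

97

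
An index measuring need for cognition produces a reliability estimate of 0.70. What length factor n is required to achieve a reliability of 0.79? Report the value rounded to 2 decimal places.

Rearranging the Spearman-Brown formula for n,
n = r_target (1 − r_old) / [ r_old (1 − r_target) ]
n = [0.79 × 0.30] / [0.70 × 0.21]
n = 0.2370 / 0.1470 ≈ 1.6122

1.61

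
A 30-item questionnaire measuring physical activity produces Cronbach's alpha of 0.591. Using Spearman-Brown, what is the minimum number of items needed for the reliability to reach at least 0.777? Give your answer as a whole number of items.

Invert Spearman-Brown to solve for n:
n = r_target (1 − r_old) / [ r_old (1 − r_target) ]
n = 0.777 × (1 − 0.591) / [ 0.591 × (1 − 0.777) ]
  = 0.317793 / 0.131793 = 2.4113
Items needed = n × 30 = 2.4113 × 30 ≈ 72.34 → round up to 73

73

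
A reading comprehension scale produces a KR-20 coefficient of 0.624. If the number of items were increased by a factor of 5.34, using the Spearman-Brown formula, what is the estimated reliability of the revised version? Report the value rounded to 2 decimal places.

0.90

Spearman-Brown: r_new = n·r / (1 + (n − 1)·r)
r_new = (5.34 × 0.624) / (1 + (5.34 − 1) × 0.624)
     = 3.3322 / 3.7082 = 0.8986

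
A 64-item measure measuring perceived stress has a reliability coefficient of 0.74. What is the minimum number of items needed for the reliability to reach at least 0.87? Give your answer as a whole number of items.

151

Invert Spearman-Brown to solve for n:
n = r_target (1 − r_old) / [ r_old (1 − r_target) ]
n = [0.87 × 0.26] / [0.74 × 0.13]
n = 0.2262 / 0.0962 ≈ 2.3514
So the test needs 2.3514 × 64 ≈ 150.49 items; rounding up, 151.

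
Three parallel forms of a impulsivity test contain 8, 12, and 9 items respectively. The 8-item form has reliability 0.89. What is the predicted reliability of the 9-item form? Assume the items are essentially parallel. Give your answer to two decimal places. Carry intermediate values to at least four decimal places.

0.90

Only the ratio of lengths matters: n = 9/8 = 1.1250
r_{9} = n·r / (1 + (n − 1)·r) = 1.0012 / 1.1113 ≈ 0.9009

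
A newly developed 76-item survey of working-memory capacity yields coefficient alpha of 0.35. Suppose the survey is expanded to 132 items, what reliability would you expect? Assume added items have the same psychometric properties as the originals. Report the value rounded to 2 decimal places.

Length ratio n = 132/76 = 1.7368
r_new = (1.7368 × 0.35) / (1 + (1.7368 − 1) × 0.35)
     = 0.6079 / 1.2579 = 0.4833

0.48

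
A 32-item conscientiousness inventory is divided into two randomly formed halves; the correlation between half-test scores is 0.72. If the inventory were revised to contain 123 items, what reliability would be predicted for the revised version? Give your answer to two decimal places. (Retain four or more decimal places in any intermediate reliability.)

0.95

First correct the split-half correlation to full-test reliability: r_full = 2 × 0.72 / (1 + 0.72) ≈ 0.8372
Then adjust to 123 items: n = 123/32 = 3.8438
r_new = n·r_full / (1 + (n − 1)·r_full) = 3.2180 / 3.3808 ≈ 0.9518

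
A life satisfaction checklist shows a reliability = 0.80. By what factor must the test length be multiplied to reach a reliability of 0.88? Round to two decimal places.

Spearman-Brown solved for the length factor n:
n = r_target (1 − r_old) / [ r_old (1 − r_target) ]
n = 0.88 × (1 − 0.80) / [ 0.80 × (1 − 0.88) ]
  = 0.1760 / 0.0960 = 1.8333

1.83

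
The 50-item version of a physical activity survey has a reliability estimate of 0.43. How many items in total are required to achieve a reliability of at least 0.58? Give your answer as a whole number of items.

Rearranging the Spearman-Brown formula for n,
n = r*(1 − r) / [ r (1 − r*) ]
n = 0.58 × (1 − 0.43) / [ 0.43 × (1 − 0.58) ]
n = 0.3306 / 0.1806 ≈ 1.8306
Items needed = n × 50 = 1.8306 × 50 ≈ 91.53 → round up to 92

92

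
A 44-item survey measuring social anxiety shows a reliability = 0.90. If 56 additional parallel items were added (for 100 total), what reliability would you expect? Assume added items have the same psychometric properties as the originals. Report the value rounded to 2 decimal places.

0.95

The new length is 100/44 = 2.2727 times the old.
Spearman-Brown: r_new = n·r / (1 + (n − 1)·r)
r_new = (2.2727 × 0.90) / (1 + (2.2727 − 1) × 0.90)
     = 2.0454 / 2.1454 = 0.9534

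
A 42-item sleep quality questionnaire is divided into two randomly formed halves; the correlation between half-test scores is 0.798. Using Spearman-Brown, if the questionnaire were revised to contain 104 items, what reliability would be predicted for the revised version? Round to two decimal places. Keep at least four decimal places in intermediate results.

0.95

Spearman-Brown correction (n = 2): r_full = 2·0.798/(1 + 0.798) = 0.8877
Length factor from 42 to 104 items: n = 104/42 = 2.4762
r_new = n·r_full / (1 + (n − 1)·r_full) = 2.1981 / 2.3104 ≈ 0.9514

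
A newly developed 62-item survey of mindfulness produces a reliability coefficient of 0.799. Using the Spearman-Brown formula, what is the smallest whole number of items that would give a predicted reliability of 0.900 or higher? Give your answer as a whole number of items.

n = [0.900 × 0.201] / [0.799 × 0.100]
  = 0.180900 / 0.079900 = 2.2641
Items needed = n × 62 = 2.2641 × 62 ≈ 140.37 → round up to 141

141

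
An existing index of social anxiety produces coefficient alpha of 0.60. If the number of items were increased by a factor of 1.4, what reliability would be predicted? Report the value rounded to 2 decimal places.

Apply the Spearman-Brown prophecy formula, r' = nr / [1 + (n − 1)r]:
r_new = (1.4 × 0.60) / (1 + (1.4 − 1) × 0.60)
r_new = 0.8400 / 1.2400 ≈ 0.6774

0.68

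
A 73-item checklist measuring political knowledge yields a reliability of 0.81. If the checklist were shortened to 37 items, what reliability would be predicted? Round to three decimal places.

Length ratio n = 37/73 = 0.5068
r_new = 0.5068·0.81 / [1 + (0.5068 − 1)·0.81]
r_new = 0.4105 / 0.6005 ≈ 0.6836

0.684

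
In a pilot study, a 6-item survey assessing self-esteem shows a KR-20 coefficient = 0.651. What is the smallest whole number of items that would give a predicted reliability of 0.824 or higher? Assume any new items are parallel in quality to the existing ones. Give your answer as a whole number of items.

Spearman-Brown solved for the length factor n:
n = r_target (1 − r_old) / [ r_old (1 − r_target) ]
n = 0.824 × (1 − 0.651) / [ 0.651 × (1 − 0.824) ]
  = 0.287576 / 0.114576 = 2.5099
So the test needs 2.5099 × 6 ≈ 15.06 items; rounding up, 16.

16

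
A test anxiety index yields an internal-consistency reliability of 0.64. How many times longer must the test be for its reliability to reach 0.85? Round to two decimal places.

3.19

Invert Spearman-Brown to solve for n:
n = r*(1 − r) / [ r (1 − r*) ]
n = 0.85(1 − 0.64) / [0.64(1 − 0.85)]
n = 0.3060 / 0.0960 ≈ 3.1875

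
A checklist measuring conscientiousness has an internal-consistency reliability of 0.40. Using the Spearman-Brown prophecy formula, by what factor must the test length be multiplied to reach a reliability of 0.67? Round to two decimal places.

n = 0.67 × (1 − 0.40) / [ 0.40 × (1 − 0.67) ]
n = 0.4020 / 0.1320 ≈ 3.0455

3.05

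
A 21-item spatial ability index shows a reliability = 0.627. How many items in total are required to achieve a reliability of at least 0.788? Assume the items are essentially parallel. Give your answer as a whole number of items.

47

Spearman-Brown solved for the length factor n:
n = r_target (1 − r_old) / [ r_old (1 − r_target) ]
n = 0.788 × (1 − 0.627) / [ 0.627 × (1 − 0.788) ]
n = 0.293924 / 0.132924 ≈ 2.2112
So the test needs 2.2112 × 21 ≈ 46.44 items; rounding up, 47.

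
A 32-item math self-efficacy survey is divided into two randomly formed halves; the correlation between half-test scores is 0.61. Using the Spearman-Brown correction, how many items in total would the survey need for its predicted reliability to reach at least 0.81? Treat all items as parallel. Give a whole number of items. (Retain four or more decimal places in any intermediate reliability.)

44

r_full = 2(0.61)/(1 + 0.61) = 0.7578
Solve Spearman-Brown for n: n = 0.81(1 − 0.7578) / [0.7578(1 − 0.81)] = 1.3625
Required items = 1.3625 × 32 = 43.60, so 44 items.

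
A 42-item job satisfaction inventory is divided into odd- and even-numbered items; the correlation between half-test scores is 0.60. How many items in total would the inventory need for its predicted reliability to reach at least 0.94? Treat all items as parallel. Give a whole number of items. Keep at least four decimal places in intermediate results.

220

r_full = 2(0.60)/(1 + 0.60) = 0.7500
Solve Spearman-Brown for n: n = 0.94(1 − 0.7500) / [0.7500(1 − 0.94)] = 5.2222
Items = 5.2222 × 42 ≈ 219.33 → 220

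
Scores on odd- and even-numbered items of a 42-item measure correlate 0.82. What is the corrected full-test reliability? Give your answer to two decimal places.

Apply the Spearman-Brown correction with n = 2:
r_full = 2(0.82) / (1 + 0.82)
r_full = 1.6400 / 1.8200 ≈ 0.9011

0.90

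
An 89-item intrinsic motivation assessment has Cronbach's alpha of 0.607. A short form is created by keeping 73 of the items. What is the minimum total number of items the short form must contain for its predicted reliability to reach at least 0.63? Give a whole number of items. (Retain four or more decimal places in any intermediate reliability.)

99

First, r for the 73-item form: n = 73/89 = 0.8202, so r_73 = 0.8202·0.607/(1 + (0.8202 − 1)·0.607) = 0.5589
Length factor from the short form to reach 0.63: n' = 0.63(1 − 0.5589) / [0.5589(1 − 0.63)] ≈ 1.3438
Total items = 1.3438 × 73 = 98.10, rounded up to 99.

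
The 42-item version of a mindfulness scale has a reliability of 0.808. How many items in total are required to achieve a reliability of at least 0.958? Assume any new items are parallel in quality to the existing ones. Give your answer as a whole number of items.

228

n = [0.958 × 0.192] / [0.808 × 0.042]
  = 0.183936 / 0.033936 = 5.4201
5.4201 × 42 = 227.64 → 228 items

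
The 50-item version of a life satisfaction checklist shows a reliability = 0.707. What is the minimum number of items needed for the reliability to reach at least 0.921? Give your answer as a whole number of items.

Invert Spearman-Brown to solve for n:
n = r*(1 − r) / [ r (1 − r*) ]
n = 0.921 × (1 − 0.707) / [ 0.707 × (1 − 0.921) ]
n = 0.269853 / 0.055853 ≈ 4.8315
4.8315 × 50 = 241.58 → 242 items

242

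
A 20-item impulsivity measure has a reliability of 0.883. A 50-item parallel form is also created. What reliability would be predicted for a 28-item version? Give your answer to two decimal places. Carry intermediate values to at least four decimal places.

0.91

Only the ratio of lengths matters: n = 28/20 = 1.4000
r_{28} = n·r / (1 + (n − 1)·r) = 1.2362 / 1.3532 ≈ 0.9135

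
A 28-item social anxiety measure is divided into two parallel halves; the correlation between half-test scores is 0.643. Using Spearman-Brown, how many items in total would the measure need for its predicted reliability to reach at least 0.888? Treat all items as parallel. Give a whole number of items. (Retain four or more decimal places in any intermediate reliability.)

Corrected full-test reliability: r_full = 2 × 0.643 / (1 + 0.643) ≈ 0.7827
n = r_tgt(1 − r_full) / [r_full(1 − r_tgt)] = 0.888 × 0.2173 / (0.7827 × 0.112) ≈ 2.2012
Items = 2.2012 × 28 ≈ 61.63 → 62

62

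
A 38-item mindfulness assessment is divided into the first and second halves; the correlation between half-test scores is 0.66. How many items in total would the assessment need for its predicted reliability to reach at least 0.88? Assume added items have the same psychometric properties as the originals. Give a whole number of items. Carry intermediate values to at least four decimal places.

72

Corrected full-test reliability: r_full = 2 × 0.66 / (1 + 0.66) ≈ 0.7952
Solve Spearman-Brown for n: n = 0.88(1 − 0.7952) / [0.7952(1 − 0.88)] = 1.8887
Required items = 1.8887 × 38 = 71.77, so 72 items.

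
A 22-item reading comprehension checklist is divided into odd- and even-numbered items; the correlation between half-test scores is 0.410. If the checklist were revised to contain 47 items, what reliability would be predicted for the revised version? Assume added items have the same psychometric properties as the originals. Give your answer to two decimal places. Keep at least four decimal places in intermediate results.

0.75

Full-test reliability from the split-half r: r_full = 2(0.410)/(1 + 0.410) = 0.5816
Then adjust to 47 items: n = 47/22 = 2.1364
r_new = n·r_full / (1 + (n − 1)·r_full) = 1.2425 / 1.6609 ≈ 0.7481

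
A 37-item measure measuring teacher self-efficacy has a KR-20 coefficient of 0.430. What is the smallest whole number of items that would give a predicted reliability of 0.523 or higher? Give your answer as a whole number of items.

Invert Spearman-Brown to solve for n:
n = r*(1 − r) / [ r (1 − r*) ]
n = 0.523(1 − 0.430) / [0.430(1 − 0.523)]
n = 0.298110 / 0.205110 ≈ 1.4534
So the test needs 1.4534 × 37 ≈ 53.78 items; rounding up, 54.

54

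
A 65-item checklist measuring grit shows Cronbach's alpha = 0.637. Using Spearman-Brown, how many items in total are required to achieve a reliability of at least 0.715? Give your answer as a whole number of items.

Spearman-Brown solved for the length factor n:
n = r_target (1 − r_old) / [ r_old (1 − r_target) ]
n = 0.715 × (1 − 0.637) / [ 0.637 × (1 − 0.715) ]
n = 0.259545 / 0.181545 ≈ 1.4296
So the test needs 1.4296 × 65 ≈ 92.92 items; rounding up, 93.

93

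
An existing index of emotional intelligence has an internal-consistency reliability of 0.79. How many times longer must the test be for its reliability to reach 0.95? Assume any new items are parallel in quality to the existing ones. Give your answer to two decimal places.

5.05

Rearranging the Spearman-Brown formula for n,
n = r*(1 − r) / [ r (1 − r*) ]
n = [0.95 × 0.21] / [0.79 × 0.05]
  = 0.1995 / 0.0395 = 5.0506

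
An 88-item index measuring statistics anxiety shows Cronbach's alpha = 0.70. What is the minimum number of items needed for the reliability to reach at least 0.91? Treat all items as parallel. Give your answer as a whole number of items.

n = [0.91 × 0.30] / [0.70 × 0.09]
n = 0.2730 / 0.0630 ≈ 4.3333
Items needed = n × 88 = 4.3333 × 88 ≈ 381.33 → round up to 382

382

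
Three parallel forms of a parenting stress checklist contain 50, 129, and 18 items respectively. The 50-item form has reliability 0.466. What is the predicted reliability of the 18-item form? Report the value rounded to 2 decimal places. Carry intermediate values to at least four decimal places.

Only the ratio of lengths matters: n = 18/50 = 0.3600
r_{18} = n·r / (1 + (n − 1)·r) = 0.1678 / 0.7018 ≈ 0.2391

0.24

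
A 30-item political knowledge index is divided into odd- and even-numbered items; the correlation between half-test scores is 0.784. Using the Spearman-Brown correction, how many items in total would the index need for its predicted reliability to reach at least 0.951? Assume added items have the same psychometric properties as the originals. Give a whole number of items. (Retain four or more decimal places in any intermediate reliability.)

Corrected full-test reliability: r_full = 2 × 0.784 / (1 + 0.784) ≈ 0.8789
n = r_tgt(1 − r_full) / [r_full(1 − r_tgt)] = 0.951 × 0.1211 / (0.8789 × 0.049) ≈ 2.6742
Items = 2.6742 × 30 ≈ 80.23 → 81

81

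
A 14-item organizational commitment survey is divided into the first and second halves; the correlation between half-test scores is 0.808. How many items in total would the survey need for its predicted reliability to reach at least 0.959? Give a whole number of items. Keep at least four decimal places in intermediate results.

Corrected full-test reliability: r_full = 2 × 0.808 / (1 + 0.808) ≈ 0.8938
Solve Spearman-Brown for n: n = 0.959(1 − 0.8938) / [0.8938(1 − 0.959)] = 2.7792
Items = 2.7792 × 14 ≈ 38.91 → 39

39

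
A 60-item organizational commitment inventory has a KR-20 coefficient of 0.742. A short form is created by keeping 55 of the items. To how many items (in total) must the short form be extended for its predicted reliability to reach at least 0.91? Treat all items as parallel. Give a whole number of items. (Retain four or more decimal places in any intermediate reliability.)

First, r for the 55-item form: n = 55/60 = 0.9167, so r_55 = 0.9167·0.742/(1 + (0.9167 − 1)·0.742) = 0.7250
Then solve for n' with r_old = 0.7250, r_target = 0.91: n' = 0.91(1 − 0.7250)/[0.7250(1 − 0.91)] = 3.8352
Total items = 3.8352 × 55 = 210.94, rounded up to 211.

211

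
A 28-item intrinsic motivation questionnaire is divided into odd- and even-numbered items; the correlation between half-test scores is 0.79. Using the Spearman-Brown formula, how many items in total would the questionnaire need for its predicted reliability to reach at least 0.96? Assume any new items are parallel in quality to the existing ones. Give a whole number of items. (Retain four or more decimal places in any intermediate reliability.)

90

Corrected full-test reliability: r_full = 2 × 0.79 / (1 + 0.79) ≈ 0.8827
Solve Spearman-Brown for n: n = 0.96(1 − 0.8827) / [0.8827(1 − 0.96)] = 3.1893
Items = 3.1893 × 28 ≈ 89.30 → 90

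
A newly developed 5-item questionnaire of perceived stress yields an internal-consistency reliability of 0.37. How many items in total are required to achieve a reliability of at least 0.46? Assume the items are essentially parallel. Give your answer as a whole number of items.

8

n = 0.46(1 − 0.37) / [0.37(1 − 0.46)]
n = 0.2898 / 0.1998 ≈ 1.4505
So the test needs 1.4505 × 5 ≈ 7.25 items; rounding up, 8.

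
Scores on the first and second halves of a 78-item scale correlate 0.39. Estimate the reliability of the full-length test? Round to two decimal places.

Each half is half the length of the full test, so the full test is n = 2 times a half.
r_full = 2r_hh / (1 + r_hh) = 2 × 0.39 / (1 + 0.39)
r_full = 0.7800 / 1.3900 ≈ 0.5612

0.56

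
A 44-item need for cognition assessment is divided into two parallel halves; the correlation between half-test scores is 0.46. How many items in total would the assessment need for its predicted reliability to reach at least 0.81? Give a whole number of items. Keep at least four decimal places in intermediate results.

Corrected full-test reliability: r_full = 2 × 0.46 / (1 + 0.46) ≈ 0.6301
n = r_tgt(1 − r_full) / [r_full(1 − r_tgt)] = 0.81 × 0.3699 / (0.6301 × 0.19) ≈ 2.5027
Items = 2.5027 × 44 ≈ 110.12 → 111

111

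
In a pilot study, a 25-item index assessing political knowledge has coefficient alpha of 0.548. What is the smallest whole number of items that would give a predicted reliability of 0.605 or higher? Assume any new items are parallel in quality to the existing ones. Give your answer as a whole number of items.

n = 0.605 × (1 − 0.548) / [ 0.548 × (1 − 0.605) ]
n = 0.273460 / 0.216460 ≈ 1.2633
So the test needs 1.2633 × 25 ≈ 31.58 items; rounding up, 32.

32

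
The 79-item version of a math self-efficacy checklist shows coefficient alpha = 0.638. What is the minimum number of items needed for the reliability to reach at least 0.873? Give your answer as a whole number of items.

n = [0.873 × 0.362] / [0.638 × 0.127]
  = 0.316026 / 0.081026 = 3.9003
So the test needs 3.9003 × 79 ≈ 308.12 items; rounding up, 309.

309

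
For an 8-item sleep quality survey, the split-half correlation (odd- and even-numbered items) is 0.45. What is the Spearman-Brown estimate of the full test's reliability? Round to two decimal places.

r_full = 2(0.45) / (1 + 0.45)
       = 0.9000 / 1.4500 = 0.6207

0.62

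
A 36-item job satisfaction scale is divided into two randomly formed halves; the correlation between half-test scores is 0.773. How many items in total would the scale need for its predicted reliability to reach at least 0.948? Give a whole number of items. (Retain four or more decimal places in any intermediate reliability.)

97

Corrected full-test reliability: r_full = 2 × 0.773 / (1 + 0.773) ≈ 0.8720
Solve Spearman-Brown for n: n = 0.948(1 − 0.8720) / [0.8720(1 − 0.948)] = 2.6761
Items = 2.6761 × 36 ≈ 96.34 → 97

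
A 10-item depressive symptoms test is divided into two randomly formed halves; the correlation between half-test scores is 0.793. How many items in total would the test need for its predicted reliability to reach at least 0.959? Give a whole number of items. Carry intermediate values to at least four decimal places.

31

r_full = 2(0.793)/(1 + 0.793) = 0.8846
Solve Spearman-Brown for n: n = 0.959(1 − 0.8846) / [0.8846(1 − 0.959)] = 3.0514
Items = 3.0514 × 10 ≈ 30.51 → 31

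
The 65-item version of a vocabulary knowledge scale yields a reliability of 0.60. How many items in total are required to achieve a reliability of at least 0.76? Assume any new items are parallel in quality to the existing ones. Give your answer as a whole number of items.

n = 0.76(1 − 0.60) / [0.60(1 − 0.76)]
n = 0.3040 / 0.1440 ≈ 2.1111
2.1111 × 65 = 137.22 → 138 items

138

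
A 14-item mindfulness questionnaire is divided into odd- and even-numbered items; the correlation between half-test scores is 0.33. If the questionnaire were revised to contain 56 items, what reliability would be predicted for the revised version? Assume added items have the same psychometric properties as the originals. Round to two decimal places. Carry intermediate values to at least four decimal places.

Spearman-Brown correction (n = 2): r_full = 2·0.33/(1 + 0.33) = 0.4962
Then adjust to 56 items: n = 56/14 = 4.0000
r_new = n·r_full / (1 + (n − 1)·r_full) = 1.9848 / 2.4886 ≈ 0.7976

0.80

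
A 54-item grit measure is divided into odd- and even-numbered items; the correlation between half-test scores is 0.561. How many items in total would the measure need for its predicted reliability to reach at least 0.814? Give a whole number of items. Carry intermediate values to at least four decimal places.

93

Corrected full-test reliability: r_full = 2 × 0.561 / (1 + 0.561) ≈ 0.7188
n = r_tgt(1 − r_full) / [r_full(1 − r_tgt)] = 0.814 × 0.2812 / (0.7188 × 0.186) ≈ 1.7121
Items = 1.7121 × 54 ≈ 92.45 → 93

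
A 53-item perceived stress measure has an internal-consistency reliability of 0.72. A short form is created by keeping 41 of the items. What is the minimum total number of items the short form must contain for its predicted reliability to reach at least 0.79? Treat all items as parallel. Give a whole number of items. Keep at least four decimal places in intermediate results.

Short-form reliability: n = 41/53 = 0.7736; r_41 = n·r/(1+(n−1)r) ≈ 0.6655
Then solve for n' with r_old = 0.6655, r_target = 0.79: n' = 0.79(1 − 0.6655)/[0.6655(1 − 0.79)] = 1.8908
Items = 1.8908 × 41 ≈ 77.52 → 78

78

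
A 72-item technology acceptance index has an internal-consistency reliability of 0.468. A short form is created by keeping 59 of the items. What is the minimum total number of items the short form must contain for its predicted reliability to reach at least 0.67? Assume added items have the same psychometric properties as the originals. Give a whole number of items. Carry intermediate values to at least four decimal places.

First, r for the 59-item form: n = 59/72 = 0.8194, so r_59 = 0.8194·0.468/(1 + (0.8194 − 1)·0.468) = 0.4189
Length factor from the short form to reach 0.67: n' = 0.67(1 − 0.4189) / [0.4189(1 − 0.67)] ≈ 2.8164
Total items = 2.8164 × 59 = 166.17, rounded up to 167.

167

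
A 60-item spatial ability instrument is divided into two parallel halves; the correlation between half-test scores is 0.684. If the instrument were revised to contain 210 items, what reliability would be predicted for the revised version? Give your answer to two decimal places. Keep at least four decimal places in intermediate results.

0.94

Full-test reliability from the split-half r: r_full = 2(0.684)/(1 + 0.684) = 0.8124
Then adjust to 210 items: n = 210/60 = 3.5000
r_new = n·r_full / (1 + (n − 1)·r_full) = 2.8434 / 3.0310 ≈ 0.9381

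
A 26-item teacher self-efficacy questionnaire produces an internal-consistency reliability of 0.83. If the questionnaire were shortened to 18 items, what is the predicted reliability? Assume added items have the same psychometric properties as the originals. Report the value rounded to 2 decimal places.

0.77

The new length is 18/26 = 0.6923 times the old.
r_new = 0.6923·0.83 / [1 + (0.6923 − 1)·0.83]
     = 0.5746 / 0.7446 = 0.7717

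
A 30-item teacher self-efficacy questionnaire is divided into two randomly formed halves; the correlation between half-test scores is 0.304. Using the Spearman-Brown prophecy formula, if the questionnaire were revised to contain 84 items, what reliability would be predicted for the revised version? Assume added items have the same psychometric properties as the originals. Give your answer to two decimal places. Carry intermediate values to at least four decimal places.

0.71

First correct the split-half correlation to full-test reliability: r_full = 2 × 0.304 / (1 + 0.304) ≈ 0.4663
Length factor from 30 to 84 items: n = 84/30 = 2.8000
r_new = n·r_full / (1 + (n − 1)·r_full) = 1.3056 / 1.8393 ≈ 0.7098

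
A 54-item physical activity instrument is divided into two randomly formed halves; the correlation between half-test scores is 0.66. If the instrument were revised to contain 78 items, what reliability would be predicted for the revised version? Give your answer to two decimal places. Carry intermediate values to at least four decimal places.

Full-test reliability from the split-half r: r_full = 2(0.66)/(1 + 0.66) = 0.7952
Length factor from 54 to 78 items: n = 78/54 = 1.4444
r_new = n·r_full / (1 + (n − 1)·r_full) = 1.1486 / 1.3534 ≈ 0.8487

0.85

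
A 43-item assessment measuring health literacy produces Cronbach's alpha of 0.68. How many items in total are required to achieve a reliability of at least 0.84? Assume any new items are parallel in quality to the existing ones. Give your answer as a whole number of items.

Rearranging the Spearman-Brown formula for n,
n = r_target (1 − r_old) / [ r_old (1 − r_target) ]
n = 0.84 × (1 − 0.68) / [ 0.68 × (1 − 0.84) ]
n = 0.2688 / 0.1088 ≈ 2.4706
So the test needs 2.4706 × 43 ≈ 106.24 items; rounding up, 107.

107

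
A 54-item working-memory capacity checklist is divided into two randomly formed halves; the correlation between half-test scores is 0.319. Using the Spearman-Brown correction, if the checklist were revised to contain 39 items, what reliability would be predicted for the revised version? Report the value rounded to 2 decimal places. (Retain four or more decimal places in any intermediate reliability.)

First correct the split-half correlation to full-test reliability: r_full = 2 × 0.319 / (1 + 0.319) ≈ 0.4837
Length factor from 54 to 39 items: n = 39/54 = 0.7222
r_new = n·r_full / (1 + (n − 1)·r_full) = 0.3493 / 0.8656 ≈ 0.4035

0.40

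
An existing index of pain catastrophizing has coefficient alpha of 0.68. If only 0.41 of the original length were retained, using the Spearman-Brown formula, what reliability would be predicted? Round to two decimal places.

0.47

Spearman-Brown: r_new = n·r / (1 + (n − 1)·r)
r_new = 0.41·0.68 / [1 + (0.41 − 1)·0.68]
     = 0.2788 / 0.5988 = 0.4656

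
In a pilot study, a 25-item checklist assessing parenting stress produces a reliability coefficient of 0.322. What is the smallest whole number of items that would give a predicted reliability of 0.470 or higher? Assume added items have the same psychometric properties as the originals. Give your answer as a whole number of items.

Invert Spearman-Brown to solve for n:
n = r_target (1 − r_old) / [ r_old (1 − r_target) ]
n = 0.470 × (1 − 0.322) / [ 0.322 × (1 − 0.470) ]
n = 0.318660 / 0.170660 ≈ 1.8672
1.8672 × 25 = 46.68 → 47 items

47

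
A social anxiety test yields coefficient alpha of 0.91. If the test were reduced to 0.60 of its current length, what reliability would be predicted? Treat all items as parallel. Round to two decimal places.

0.86

Spearman-Brown: r_new = n·r / (1 + (n − 1)·r)
r_new = (0.6 × 0.91) / (1 + (0.6 − 1) × 0.91)
     = 0.5460 / 0.6360 = 0.8585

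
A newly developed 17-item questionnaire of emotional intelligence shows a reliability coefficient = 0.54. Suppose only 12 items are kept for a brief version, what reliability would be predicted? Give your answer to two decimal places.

Length ratio n = 12/17 = 0.7059
r_new = (0.7059 × 0.54) / (1 + (0.7059 − 1) × 0.54)
     = 0.3812 / 0.8412 = 0.4532

0.45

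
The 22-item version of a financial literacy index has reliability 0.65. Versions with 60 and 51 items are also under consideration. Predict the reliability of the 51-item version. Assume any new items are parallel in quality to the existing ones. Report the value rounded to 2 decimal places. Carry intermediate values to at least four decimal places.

0.81

The 60-item form is not needed; work directly from the 22-item form with n = 51/22 = 2.3182.
r_{51} = n·r / (1 + (n − 1)·r) = 1.5068 / 1.8568 ≈ 0.8115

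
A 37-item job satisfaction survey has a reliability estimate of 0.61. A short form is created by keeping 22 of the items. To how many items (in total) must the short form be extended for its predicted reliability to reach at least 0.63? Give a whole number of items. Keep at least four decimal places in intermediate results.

41

First, r for the 22-item form: n = 22/37 = 0.5946, so r_22 = 0.5946·0.61/(1 + (0.5946 − 1)·0.61) = 0.4819
Then solve for n' with r_old = 0.4819, r_target = 0.63: n' = 0.63(1 − 0.4819)/[0.4819(1 − 0.63)] = 1.8306
Total items = 1.8306 × 22 = 40.27, rounded up to 41.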